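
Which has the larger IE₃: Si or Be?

IE_3 is the cost of taking one more electron from the +2 cation: Si²⁺ still has 2 valence electrons; Be²⁺ is the bare [He] core.
Breaking into a closed-shell core is much more expensive than removing a leftover valence electron — Be has the largest IE_3 here.
Approximate IE_3 values (kJ/mol): Si 3232, Be 14849.
Hence IE_3: Si < Be.

Be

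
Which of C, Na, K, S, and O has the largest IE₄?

Na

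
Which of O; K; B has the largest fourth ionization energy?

Consider each +3 ion: O³⁺ still has 3 valence electrons; K³⁺ is already 2 electrons into the core; B³⁺ is the bare [He] core.
Usually core removal costs more than valence removal, but here the competition is close: a tightly held n=2 valence electron can cost more to remove than an n=3 core electron, so the actual values have to decide it.
The numbers (kJ/mol): O 7469, K 5877, B 25026.
Hence IE_4: K < O < B.

B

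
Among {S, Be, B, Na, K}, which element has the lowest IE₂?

Be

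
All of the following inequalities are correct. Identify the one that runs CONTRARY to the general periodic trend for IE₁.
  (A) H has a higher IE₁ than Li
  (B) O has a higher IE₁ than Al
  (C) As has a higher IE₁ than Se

(C)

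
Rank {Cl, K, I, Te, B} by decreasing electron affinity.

B is in period 2, group 13; Cl is in period 3, group 17; K is in period 4, group 1; Te is in period 5, group 16; I is in period 5, group 17.
Atoms with high Z_eff and room in the valence shell (especially the halogens) have the most exothermic electron affinities.
Here both period and group differ, so the two effects have to be weighed against each other.
K > B: this pair runs against the simple trend — see the exception note.
Te > K: period and group pull opposite ways; the across-period shift dominates (190 vs 48 kJ/mol).
I > Te: both are in period 5; the period trend gives I the larger value.
Cl > I: Cl sits above I in group 17, so the down-group effect alone puts Cl higher.
Note the exception: K has a higher electron affinity than B, contrary to the simple trend — B's ns²np¹ configuration gives only a small electron affinity — the sparsely filled np subshell binds an added electron weakly.
Tabulated electron affinity (kJ/mol): B 27, Cl 349, K 48, Te 190, I 295.
So from highest to lowest: Cl > I > Te > K > B.

Cl > I > Te > K > B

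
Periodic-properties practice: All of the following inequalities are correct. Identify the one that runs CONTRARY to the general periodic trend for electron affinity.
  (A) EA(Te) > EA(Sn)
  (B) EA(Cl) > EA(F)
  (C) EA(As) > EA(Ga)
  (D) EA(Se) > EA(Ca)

The general trend: electron affinity increases across a period and decreases down a group.
(A) Te (period 5, group 16) vs Sn (period 5, group 14): the stated order agrees with the simple trend.
(B) Cl (period 3, group 17) vs F (period 2, group 17): the stated order contradicts the simple trend.
(C) As (period 4, group 15) vs Ga (period 4, group 13): the stated order agrees with the simple trend.
(D) Se (period 4, group 16) vs Ca (period 4, group 2): the stated order agrees with the simple trend.
The exception is (B): F's small 2p subshell makes the incoming electron feel strong e⁻–e⁻ repulsion, so Cl actually releases more energy on gaining an electron.

(B)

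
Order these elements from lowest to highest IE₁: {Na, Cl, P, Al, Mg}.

Na < Al < Mg < P < Cl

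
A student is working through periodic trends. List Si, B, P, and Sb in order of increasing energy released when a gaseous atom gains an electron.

B < P < Sb < Si

Adding an electron releases more energy for atoms nearer the top right (short of the noble gases).
These span different periods and groups, so the two trends combine.
P > B: the two effects oppose for this pair; the across-period effect wins (72 vs 27 kJ/mol).
Sb > P: this pair runs against the simple trend — see the exception note.
Si > Sb: period and group pull opposite ways; the down-group shift dominates (134 vs 103 kJ/mol).
Note the exception: Sb has a higher electron affinity than P, contrary to the simple trend — both are half-filled np³, but the pairing/repulsion penalty for the added electron shrinks as the p orbitals become larger and more diffuse down the group, and for Sb that outweighs the weaker nuclear attraction.
Note the exception: Si has a higher electron affinity than P, contrary to the simple trend — adding an electron to P's half-filled 3p³ is unfavourable, so Si (3p²) has the more exothermic EA.
Tabulated electron affinity (kJ/mol): B 27, Si 134, P 72, Sb 103.
So from lowest to highest: B < P < Sb < Si.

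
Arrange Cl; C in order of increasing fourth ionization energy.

Consider each +3 ion: Cl³⁺ still has 4 valence electrons; C³⁺ still has 1 valence electron.
All are still removing valence electrons, so compare the +3 ions as you would atoms: IE_4 generally rises across a period (higher Z_eff) and falls down a group (larger shell), subject to the usual subshell exceptions.
Valence configurations: Cl³⁺ [Ne]3s²3p², C³⁺ [He]2s¹.
Approximate IE_4 values (kJ/mol): Cl 5159, C 6223.
Hence IE_4: Cl < C.

Cl < C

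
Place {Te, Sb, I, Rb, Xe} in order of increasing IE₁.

Rb < Sb < Te < I < Xe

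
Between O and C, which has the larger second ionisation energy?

O

Consider each +1 ion: O⁺ still has 5 valence electrons; C⁺ still has 3 valence electrons.
All are still removing valence electrons, so compare the +1 ions as you would atoms: IE_2 generally rises across a period (higher Z_eff) and falls down a group (larger shell), subject to the usual subshell exceptions.
Valence configurations: O⁺ [He]2s²2p³, C⁺ [He]2s²2p¹.
Approximate IE_2 values (kJ/mol): O 3388, C 2353.
So the second ionization energies run C < O.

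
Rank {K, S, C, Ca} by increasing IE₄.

Consider each +3 ion: K³⁺ is already 2 electrons into the core; S³⁺ still has 3 valence electrons; C³⁺ still has 1 valence electron; Ca³⁺ is already 1 electron into the core.
Usually core removal costs more than valence removal, but here the competition is close: a tightly held n=2 valence electron can cost more to remove than an n=3 core electron, so the actual values have to decide it.
Valence configurations: S³⁺ [Ne]3s²3p¹, C³⁺ [He]2s¹.
Tabulated IE_4 (kJ/mol): K 5877, S 4556, C 6223, Ca 6491.
Hence IE_4: S < K < C < Ca.

S < K < C < Ca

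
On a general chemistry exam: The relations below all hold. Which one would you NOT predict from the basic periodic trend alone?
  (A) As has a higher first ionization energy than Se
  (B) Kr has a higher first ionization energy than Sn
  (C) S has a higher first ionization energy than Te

(A)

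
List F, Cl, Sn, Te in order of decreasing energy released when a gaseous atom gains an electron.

F is in period 2, group 17; Cl is in period 3, group 17; Sn is in period 5, group 14; Te is in period 5, group 16.
Adding an electron releases more energy for atoms nearer the top right (short of the noble gases).
Here both period and group differ, so the two effects have to be weighed against each other.
Te > Sn: Te lies to the right of Sn in period 5, so the across-period effect alone puts Te higher.
F > Te: both effects reinforce here, so F is clearly the higher of the two.
Cl > F: this pair runs against the simple trend — see the exception note.
Note the exception: Cl has a higher electron affinity than F, contrary to the simple trend — F's small 2p subshell makes the incoming electron feel strong e⁻–e⁻ repulsion, so Cl actually releases more energy on gaining an electron.
For reference (kJ/mol): F 328, Cl 349, Sn 107, Te 190.
So from highest to lowest: Cl > F > Te > Sn.

Cl, F, Te, Sn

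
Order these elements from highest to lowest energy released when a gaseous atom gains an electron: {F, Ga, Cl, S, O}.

O is in period 2, group 16; F is in period 2, group 17; S is in period 3, group 16; Cl is in period 3, group 17; Ga is in period 4, group 13.
Atoms with high Z_eff and room in the valence shell (especially the halogens) have the most exothermic electron affinities.
These span different periods and groups, so the two trends combine.
O > Ga: relative to Ga, both the across-period and down-group shifts push O's electron affinity up.
S > O: this pair runs against the simple trend — see the exception note.
F > S: relative to S, both the across-period and down-group shifts push F's electron affinity up.
Cl > F: this pair runs against the simple trend — see the exception note.
Note the exception: S has a higher electron affinity than O, contrary to the simple trend — the compact 2p subshell of O repels the added electron more than S's larger 3p does.
Note the exception: Cl has a higher electron affinity than F, contrary to the simple trend — F's small 2p subshell makes the incoming electron feel strong e⁻–e⁻ repulsion, so Cl actually releases more energy on gaining an electron.
Tabulated electron affinity (kJ/mol): O 141, F 328, S 200, Cl 349, Ga 29.
So from highest to lowest: Cl > F > S > O > Ga.

Cl, F, S, O, Ga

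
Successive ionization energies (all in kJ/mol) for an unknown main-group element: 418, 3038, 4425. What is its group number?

Group 1

Look for the largest jump between consecutive ionization energies: IE2/IE1 ≈ 7.3, far larger than any earlier ratio.
That jump marks the point where a core electron is being removed. So the atom has 1 valence electron.
A main-group element with 1 valence electron is in group 1.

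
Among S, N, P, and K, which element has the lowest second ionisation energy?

P

After 1 electron has been removed, what remains? S⁺ still has 5 valence electrons; N⁺ still has 4 valence electrons; P⁺ still has 4 valence electrons; K⁺ is the bare [Ar] core.
Breaking into a closed-shell core is much more expensive than removing a leftover valence electron — K has the largest IE_2 here.
Valence configurations: S⁺ [Ne]3s²3p³, N⁺ [He]2s²2p², P⁺ [Ne]3s²3p².
Tabulated IE_2 (kJ/mol): S 2252, N 2856, P 1907, K 3052.
So the second ionization energies run P < S < N < K.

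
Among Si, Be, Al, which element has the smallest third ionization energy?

Al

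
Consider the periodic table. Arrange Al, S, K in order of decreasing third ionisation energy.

K > S > Al

After 2 electrons have been removed, what remains? Al²⁺ still has 1 valence electron; S²⁺ still has 4 valence electrons; K²⁺ is already 1 electron into the core.
Breaking into a closed-shell core is much more expensive than removing a leftover valence electron — K has the largest IE_3 here.
Valence configurations: Al²⁺ [Ne]3s¹, S²⁺ [Ne]3s²3p².
The numbers (kJ/mol): Al 2745, S 3357, K 4420.
Putting it together, IE_3: Al < S < K.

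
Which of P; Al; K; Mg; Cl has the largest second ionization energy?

K

The second ionization energy removes an electron from the +1 ion. For each element: P⁺ still has 4 valence electrons; Al⁺ still has 2 valence electrons; K⁺ is the bare [Ar] core; Mg⁺ still has 1 valence electron; Cl⁺ still has 6 valence electrons.
Pulling an electron out of a noble-gas core costs far more than removing a remaining valence electron, so K sits at the high end of IE_2.
Valence configurations: P⁺ [Ne]3s²3p², Al⁺ [Ne]3s², Mg⁺ [Ne]3s¹, Cl⁺ [Ne]3s²3p⁴.
The numbers (kJ/mol): P 1907, Al 1817, K 3052, Mg 1451, Cl 2298.
Putting it together, IE_2: Mg < Al < P < Cl < K.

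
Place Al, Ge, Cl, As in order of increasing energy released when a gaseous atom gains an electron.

Al < As < Ge < Cl

Al is in period 3, group 13; Cl is in period 3, group 17; Ge is in period 4, group 14; As is in period 4, group 15.
Atoms with high Z_eff and room in the valence shell (especially the halogens) have the most exothermic electron affinities.
Here both period and group differ, so the two effects have to be weighed against each other.
As > Al: period and group pull opposite ways; the across-period shift dominates (78 vs 42 kJ/mol).
Ge > As: this pair runs against the simple trend — see the exception note.
Cl > Ge: both effects reinforce here, so Cl is clearly the higher of the two.
Note the exception: Ge has a higher electron affinity than As, contrary to the simple trend — adding an electron to As's half-filled 4p³ is unfavourable, so Ge (4p²) has the more exothermic EA.
Approximate values (kJ/mol): Al 42, Cl 349, Ge 119, As 78.
So from lowest to highest: Al < As < Ge < Cl.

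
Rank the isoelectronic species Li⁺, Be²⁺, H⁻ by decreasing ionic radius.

All of these have 2 electrons, so size is governed by nuclear charge alone: the more protons, the stronger the pull on the same electron cloud, and the smaller the ion.
Nuclear charges: Be²⁺ (Z=4), Li⁺ (Z=3), H⁻ (Z=1).
Largest to smallest: H⁻ > Li⁺ > Be²⁺.

H⁻ > Li⁺ > Be²⁺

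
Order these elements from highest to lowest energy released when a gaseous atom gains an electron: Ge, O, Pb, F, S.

F, S, O, Ge, Pb

Atoms with high Z_eff and room in the valence shell (especially the halogens) have the most exothermic electron affinities.
Here both period and group differ, so the two effects have to be weighed against each other.
Ge > Pb: Ge sits above Pb in group 14, so the down-group effect alone puts Ge higher.
O > Ge: relative to Ge, both the across-period and down-group shifts push O's electron affinity up.
S > O: this pair runs against the simple trend — see the exception note.
F > S: relative to S, both the across-period and down-group shifts push F's electron affinity up.
Note the exception: S has a higher electron affinity than O, contrary to the simple trend — the compact 2p subshell of O repels the added electron more than S's larger 3p does.
Tabulated electron affinity (kJ/mol): O 141, F 328, S 200, Ge 119, Pb 35.
So from highest to lowest: F > S > O > Ge > Pb.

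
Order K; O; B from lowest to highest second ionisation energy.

Consider each +1 ion: K⁺ is the bare [Ar] core; O⁺ still has 5 valence electrons; B⁺ still has 2 valence electrons.
Usually core removal costs more than valence removal, but here the competition is close: a tightly held n=2 valence electron can cost more to remove than an n=3 core electron, so the actual values have to decide it.
Valence configurations: O⁺ [He]2s²2p³, B⁺ [He]2s².
Tabulated IE_2 (kJ/mol): K 3052, O 3388, B 2427.
Hence IE_2: B < K < O.

B < K < O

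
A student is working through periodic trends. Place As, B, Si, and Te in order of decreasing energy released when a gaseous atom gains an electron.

B is in period 2, group 13; Si is in period 3, group 14; As is in period 4, group 15; Te is in period 5, group 16.
Electron affinity generally becomes more exothermic across a period toward the halogens and less exothermic down a group.
These sit on a diagonal, where the across-period and down-group effects partly cancel.
As > B: the two effects oppose for this pair; the across-period effect wins (78 vs 27 kJ/mol).
Si > As: period and group pull opposite ways; the down-group shift dominates (134 vs 78 kJ/mol).
Te > Si: the two effects oppose for this pair; the across-period effect wins (190 vs 134 kJ/mol).
Tabulated electron affinity (kJ/mol): B 27, Si 134, As 78, Te 190.
So from highest to lowest: Te > Si > As > B.

Te > Si > As > B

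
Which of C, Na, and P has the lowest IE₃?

P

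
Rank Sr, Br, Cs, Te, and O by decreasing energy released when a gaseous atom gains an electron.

Br, Te, O, Cs, Sr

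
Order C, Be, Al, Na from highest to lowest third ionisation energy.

Be, Na, C, Al

IE_3 is the cost of taking one more electron from the +2 cation: C²⁺ still has 2 valence electrons; Be²⁺ is the bare [He] core; Al²⁺ still has 1 valence electron; Na²⁺ is already 1 electron into the core.
Breaking into a closed-shell core is much more expensive than removing a leftover valence electron — Na and Be have the largest IE_3 here.
Valence configurations: C²⁺ [He]2s², Al²⁺ [Ne]3s¹.
Approximate IE_3 values (kJ/mol): C 4620, Be 14849, Al 2745, Na 6910.
Overall IE_3 order: Al < C < Na < Be.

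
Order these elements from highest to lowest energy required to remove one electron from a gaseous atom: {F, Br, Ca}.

F is in period 2, group 17; Ca is in period 4, group 2; Br is in period 4, group 17.
IE₁ increases left→right with effective nuclear charge and decreases top→bottom as the valence shell moves farther out.
Here both period and group differ, so the two effects have to be weighed against each other.
Br > Ca: Br lies to the right of Ca in period 4, so the across-period effect alone puts Br higher.
F > Br: F sits above Br in group 17, so the down-group effect alone puts F higher.
Tabulated first ionization energy (kJ/mol): F 1681, Ca 590, Br 1140.
So from highest to lowest: F > Br > Ca.

F > Br > Ca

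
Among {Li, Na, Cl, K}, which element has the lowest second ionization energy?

Cl

After 1 electron has been removed, what remains? Li⁺ is the bare [He] core; Na⁺ is the bare [Ne] core; Cl⁺ still has 6 valence electrons; K⁺ is the bare [Ar] core.
Pulling an electron out of a noble-gas core costs far more than removing a remaining valence electron, so K, Na and Li sit at the high end of IE_2.
Approximate IE_2 values (kJ/mol): Li 7298, Na 4562, Cl 2298, K 3052.
Putting it together, IE_2: Cl < K < Na < Li.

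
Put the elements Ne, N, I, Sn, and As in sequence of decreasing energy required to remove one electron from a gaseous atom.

Ne > N > I > As > Sn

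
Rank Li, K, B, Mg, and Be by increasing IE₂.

Mg < Be < B < K < Li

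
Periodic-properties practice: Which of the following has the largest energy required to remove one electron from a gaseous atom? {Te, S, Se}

S is in period 3, group 16; Se is in period 4, group 16; Te is in period 5, group 16.
Removing the outermost electron gets harder across a period and easier down a group.
All are in group 16, so first ionization energy increases up the group.
The largest energy required to remove one electron from a gaseous atom among these belongs to S.

S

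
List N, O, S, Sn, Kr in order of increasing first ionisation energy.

Sn, S, O, Kr, N

N is in period 2, group 15; O is in period 2, group 16; S is in period 3, group 16; Kr is in period 4, group 18; Sn is in period 5, group 14.
First ionization energy rises across a period (greater Z_eff holds electrons more tightly) and falls down a group (valence electrons are farther from the nucleus).
These span different periods and groups, so the two trends combine.
S > Sn: relative to Sn, both the across-period and down-group shifts push S's first ionization energy up.
O > S: they share group 16; the group trend gives O the larger value.
Kr > O: period and group pull opposite ways; the across-period shift dominates (1351 vs 1314 kJ/mol).
N > Kr: period and group pull opposite ways; the down-group shift dominates (1402 vs 1351 kJ/mol).
Note the exception: N has a higher first ionization energy than O, contrary to the simple trend — pairing an electron in O's 2p⁴ costs repulsion energy, so O ionizes more easily than half-filled N (2p³).
Approximate values (kJ/mol): N 1402, O 1314, S 1000, Kr 1351, Sn 709.
So from lowest to highest: Sn < S < O < Kr < N.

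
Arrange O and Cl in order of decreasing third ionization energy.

O > Cl

After 2 electrons have been removed, what remains? O²⁺ still has 4 valence electrons; Cl²⁺ still has 5 valence electrons.
All are still removing valence electrons, so compare the +2 ions as you would atoms: IE_3 generally rises across a period (higher Z_eff) and falls down a group (larger shell), subject to the usual subshell exceptions.
Valence configurations: O²⁺ [He]2s²2p², Cl²⁺ [Ne]3s²3p³.
Tabulated IE_3 (kJ/mol): O 5300, Cl 3822.
Overall IE_3 order: Cl < O.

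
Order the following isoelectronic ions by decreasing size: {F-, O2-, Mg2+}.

O2- > F- > Mg2+

All of these have 10 electrons, so size is governed by nuclear charge alone: the more protons, the stronger the pull on the same electron cloud, and the smaller the ion.
Nuclear charges: Mg2+ (Z=12), F- (Z=9), O2- (Z=8).
Largest to smallest: O2- > F- > Mg2+.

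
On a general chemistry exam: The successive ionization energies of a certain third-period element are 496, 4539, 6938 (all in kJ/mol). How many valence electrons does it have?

Look for the largest jump between consecutive ionization energies: IE2/IE1 ≈ 9.2, far larger than any earlier ratio.
That jump marks the point where a core electron is being removed. So the atom has 1 valence electron.

1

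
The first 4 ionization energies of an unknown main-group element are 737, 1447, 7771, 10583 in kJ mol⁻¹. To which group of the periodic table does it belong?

Group 2

Look for the largest jump between consecutive ionization energies: IE3/IE2 ≈ 5.4, far larger than any earlier ratio.
That jump marks the point where a core electron is being removed. So the atom has 2 valence electrons.
A main-group element with 2 valence electrons is in group 2.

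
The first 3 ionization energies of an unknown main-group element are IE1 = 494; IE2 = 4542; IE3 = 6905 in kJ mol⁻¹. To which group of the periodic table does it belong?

Look for the largest jump between consecutive ionization energies: IE2/IE1 ≈ 9.2, far larger than any earlier ratio.
That jump marks the point where a core electron is being removed. So the atom has 1 valence electron.
A main-group element with 1 valence electron is in group 1.

Group 1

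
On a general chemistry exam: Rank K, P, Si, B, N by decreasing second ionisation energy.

Consider each +1 ion: K⁺ is the bare [Ar] core; P⁺ still has 4 valence electrons; Si⁺ still has 3 valence electrons; B⁺ still has 2 valence electrons; N⁺ still has 4 valence electrons.
Core electrons are held far more tightly than valence electrons, so K tops the IE_2 order.
Valence configurations: P⁺ [Ne]3s²3p², Si⁺ [Ne]3s²3p¹, B⁺ [He]2s², N⁺ [He]2s²2p².
Approximate IE_2 values (kJ/mol): K 3052, P 1907, Si 1577, B 2427, N 2856.
So the second ionization energies run Si < P < B < N < K.

K, N, B, P, Si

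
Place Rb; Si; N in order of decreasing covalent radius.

Rb > Si > N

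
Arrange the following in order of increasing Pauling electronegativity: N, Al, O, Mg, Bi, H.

Mg, Al, Bi, H, N, O

Smaller atoms with higher effective nuclear charge are more electronegative.
These span different periods and groups, so the two trends combine.
Al > Mg: Al lies to the right of Mg in period 3, so the across-period effect alone puts Al higher.
Bi > Al: period and group pull opposite ways; the across-period shift dominates (2.02 vs 1.61).
H > Bi: period and group pull opposite ways; the down-group shift dominates (2.20 vs 2.02).
N > H: period and group pull opposite ways; the across-period shift dominates (3.04 vs 2.20).
O > N: both are in period 2; the period trend gives O the larger value.
Approximate values (Pauling): H 2.20, N 3.04, O 3.44, Mg 1.31, Al 1.61, Bi 2.02.
So from lowest to highest: Mg < Al < Bi < H < N < O.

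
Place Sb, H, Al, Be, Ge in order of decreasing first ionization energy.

H > Be > Sb > Ge > Al

IE₁ increases left→right with effective nuclear charge and decreases top→bottom as the valence shell moves farther out.
A diagonal step moves right (one effect) and down (the opposite effect) at once.
Ge > Al: the two effects oppose for this pair; the across-period effect wins (762 vs 578 kJ/mol).
Sb > Ge: period and group pull opposite ways; the across-period shift dominates (831 vs 762 kJ/mol).
Be > Sb: the two effects oppose for this pair; the down-group effect wins (900 vs 831 kJ/mol).
H > Be: the two effects oppose for this pair; the down-group effect wins (1312 vs 900 kJ/mol).
For reference (kJ/mol): H 1312, Be 900, Al 578, Ge 762, Sb 831.
So from highest to lowest: H > Be > Sb > Ge > Al.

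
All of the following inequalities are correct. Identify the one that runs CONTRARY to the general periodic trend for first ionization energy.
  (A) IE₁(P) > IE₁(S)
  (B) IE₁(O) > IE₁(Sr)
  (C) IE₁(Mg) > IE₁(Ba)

(A)

The general trend: first ionization energy increases across a period and decreases down a group.
(A) P (period 3, group 15) vs S (period 3, group 16): the stated order contradicts the simple trend.
(B) O (period 2, group 16) vs Sr (period 5, group 2): the stated order agrees with the simple trend.
(C) Mg (period 3, group 2) vs Ba (period 6, group 2): the stated order agrees with the simple trend.
The exception is (A): S (3p⁴) ionizes more easily than half-filled P (3p³) because the paired 3p electron in S is pushed out by e⁻–e⁻ repulsion.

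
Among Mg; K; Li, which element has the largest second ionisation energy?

Li

After 1 electron has been removed, what remains? Mg⁺ still has 1 valence electron; K⁺ is the bare [Ar] core; Li⁺ is the bare [He] core.
Breaking into a closed-shell core is much more expensive than removing a leftover valence electron — K and Li have the largest IE_2 here.
Tabulated IE_2 (kJ/mol): Mg 1451, K 3052, Li 7298.
Overall IE_2 order: Mg < K < Li.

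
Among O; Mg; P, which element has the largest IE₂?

O

The second ionization energy removes an electron from the +1 ion. For each element: O⁺ still has 5 valence electrons; Mg⁺ still has 1 valence electron; P⁺ still has 4 valence electrons.
All are still removing valence electrons, so compare the +1 ions as you would atoms: IE_2 generally rises across a period (higher Z_eff) and falls down a group (larger shell), subject to the usual subshell exceptions.
Valence configurations: O⁺ [He]2s²2p³, Mg⁺ [Ne]3s¹, P⁺ [Ne]3s²3p².
Tabulated IE_2 (kJ/mol): O 3388, Mg 1451, P 1907.
Putting it together, IE_2: Mg < P < O.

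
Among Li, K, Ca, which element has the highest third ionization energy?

The third ionization energy removes an electron from the +2 ion. For each element: Li²⁺ is already 1 electron into the core; K²⁺ is already 1 electron into the core; Ca²⁺ is the bare [Ar] core.
All of these are removing an electron from a noble-gas core or deeper; the smaller core (lower principal quantum number) is held far more tightly, and within a period the higher nuclear charge binds the same core more tightly.
Approximate IE_3 values (kJ/mol): Li 11815, K 4420, Ca 4912.
Putting it together, IE_3: K < Ca < Li.

Li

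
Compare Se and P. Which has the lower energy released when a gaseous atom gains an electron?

P

P is in period 3, group 15; Se is in period 4, group 16.
Adding an electron releases more energy for atoms nearer the top right (short of the noble gases).
A diagonal step moves right (one effect) and down (the opposite effect) at once.
Se > P: the two effects oppose for this pair; the across-period effect wins (195 vs 72 kJ/mol).
Approximate values (kJ/mol): P 72, Se 195.
So P has the lower energy released when a gaseous atom gains an electron (P < Se).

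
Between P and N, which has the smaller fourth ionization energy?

P

IE_4 is the cost of taking one more electron from the +3 cation: P³⁺ still has 2 valence electrons; N³⁺ still has 2 valence electrons.
All are still removing valence electrons, so compare the +3 ions as you would atoms: IE_4 generally rises across a period (higher Z_eff) and falls down a group (larger shell), subject to the usual subshell exceptions.
Valence configurations: P³⁺ [Ne]3s², N³⁺ [He]2s².
Tabulated IE_4 (kJ/mol): P 4964, N 7475.
Putting it together, IE_4: P < N.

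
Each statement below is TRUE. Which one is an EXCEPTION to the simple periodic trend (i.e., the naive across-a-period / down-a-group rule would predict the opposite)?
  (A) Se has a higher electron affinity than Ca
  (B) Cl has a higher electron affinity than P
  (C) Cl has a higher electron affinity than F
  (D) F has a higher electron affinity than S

(C)

The general trend: electron affinity increases across a period and decreases down a group.
(A) Se (period 4, group 16) vs Ca (period 4, group 2): the stated order agrees with the simple trend.
(B) Cl (period 3, group 17) vs P (period 3, group 15): the stated order agrees with the simple trend.
(C) Cl (period 3, group 17) vs F (period 2, group 17): the stated order contradicts the simple trend.
(D) F (period 2, group 17) vs S (period 3, group 16): the stated order agrees with the simple trend.
The exception is (C): F's small 2p subshell makes the incoming electron feel strong e⁻–e⁻ repulsion, so Cl actually releases more energy on gaining an electron.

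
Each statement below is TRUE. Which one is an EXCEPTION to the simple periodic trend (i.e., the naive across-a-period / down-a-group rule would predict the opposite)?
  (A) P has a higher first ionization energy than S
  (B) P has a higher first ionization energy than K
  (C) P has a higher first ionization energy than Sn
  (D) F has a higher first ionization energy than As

(A)

The general trend: first ionization energy increases across a period and decreases down a group.
(A) P (period 3, group 15) vs S (period 3, group 16): the stated order contradicts the simple trend.
(B) P (period 3, group 15) vs K (period 4, group 1): the stated order agrees with the simple trend.
(C) P (period 3, group 15) vs Sn (period 5, group 14): the stated order agrees with the simple trend.
(D) F (period 2, group 17) vs As (period 4, group 15): the stated order agrees with the simple trend.
The exception is (A): S (3p⁴) ionizes more easily than half-filled P (3p³) because the paired 3p electron in S is pushed out by e⁻–e⁻ repulsion.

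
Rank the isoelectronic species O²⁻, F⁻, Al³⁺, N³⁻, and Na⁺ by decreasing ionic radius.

N³⁻, O²⁻, F⁻, Na⁺, Al³⁺

All of these have 10 electrons, so size is governed by nuclear charge alone: the more protons, the stronger the pull on the same electron cloud, and the smaller the ion.
Nuclear charges: Al³⁺ (Z=13), Na⁺ (Z=11), F⁻ (Z=9), O²⁻ (Z=8), N³⁻ (Z=7).
Largest to smallest: N³⁻ > O²⁻ > F⁻ > Na⁺ > Al³⁺.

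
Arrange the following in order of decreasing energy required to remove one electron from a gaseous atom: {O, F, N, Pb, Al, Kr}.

N is in period 2, group 15; O is in period 2, group 16; F is in period 2, group 17; Al is in period 3, group 13; Kr is in period 4, group 18; Pb is in period 6, group 14.
Across a period the outer electron is held more tightly (higher IE₁); down a group it sits in a higher shell, more shielded, and comes off more easily.
Neither a single period nor a single group — weigh both effects.
Pb > Al: period and group pull opposite ways; the across-period shift dominates (716 vs 578 kJ/mol).
O > Pb: both effects reinforce here, so O is clearly the higher of the two.
Kr > O: period and group pull opposite ways; the across-period shift dominates (1351 vs 1314 kJ/mol).
N > Kr: period and group pull opposite ways; the down-group shift dominates (1402 vs 1351 kJ/mol).
F > N: both are in period 2; the period trend gives F the larger value.
Note the exception: N has a higher first ionization energy than O, contrary to the simple trend — pairing an electron in O's 2p⁴ costs repulsion energy, so O ionizes more easily than half-filled N (2p³).
For reference (kJ/mol): N 1402, O 1314, F 1681, Al 578, Kr 1351, Pb 716.
So from highest to lowest: F > N > Kr > O > Pb > Al.

F, N, Kr, O, Pb, Al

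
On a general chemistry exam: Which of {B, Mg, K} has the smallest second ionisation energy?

The second ionization energy removes an electron from the +1 ion. For each element: B⁺ still has 2 valence electrons; Mg⁺ still has 1 valence electron; K⁺ is the bare [Ar] core.
Breaking into a closed-shell core is much more expensive than removing a leftover valence electron — K has the largest IE_2 here.
Valence configurations: B⁺ [He]2s², Mg⁺ [Ne]3s¹.
Approximate IE_2 values (kJ/mol): B 2427, Mg 1451, K 3052.
Putting it together, IE_2: Mg < B < K.

Mg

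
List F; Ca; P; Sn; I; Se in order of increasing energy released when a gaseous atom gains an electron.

Ca < P < Sn < Se < I < F

F is in period 2, group 17; P is in period 3, group 15; Ca is in period 4, group 2; Se is in period 4, group 16; Sn is in period 5, group 14; I is in period 5, group 17.
EA tends to increase across a period and decrease down a group, though the pattern is less regular than for IE or radius.
Here both period and group differ, so the two effects have to be weighed against each other.
P > Ca: both effects reinforce here, so P is clearly the higher of the two.
Sn > P: this pair runs against the simple trend — see the exception note.
Se > Sn: both effects reinforce here, so Se is clearly the higher of the two.
I > Se: the two effects oppose for this pair; the across-period effect wins (295 vs 195 kJ/mol).
F > I: F sits above I in group 17, so the down-group effect alone puts F higher.
Note the exception: Sn has a higher electron affinity than P, contrary to the simple trend — adding an electron to P's half-filled np³ subshell costs electron-pairing energy.
Approximate values (kJ/mol): F 328, P 72, Ca 2, Se 195, Sn 107, I 295.
So from lowest to highest: Ca < P < Sn < Se < I < F.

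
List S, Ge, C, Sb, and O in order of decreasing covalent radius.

Sb > Ge > S > C > O

Moving right in a period, electrons are added to the same shell under a stronger nuclear pull, so atoms get smaller; moving down, a new shell is opened and atoms get larger.
Here both period and group differ, so the two effects have to be weighed against each other.
C > O: C lies to the left of O in period 2, so the across-period effect alone puts C larger.
S > C: the two effects oppose for this pair; the down-group effect wins (103 vs 75 pm).
Ge > S: both effects reinforce here, so Ge is clearly the larger of the two.
Sb > Ge: period and group pull opposite ways; the down-group shift dominates (140 vs 121 pm).
Approximate values (pm): C 75, O 63, S 103, Ge 121, Sb 140.
So from largest to smallest: Sb > Ge > S > C > O.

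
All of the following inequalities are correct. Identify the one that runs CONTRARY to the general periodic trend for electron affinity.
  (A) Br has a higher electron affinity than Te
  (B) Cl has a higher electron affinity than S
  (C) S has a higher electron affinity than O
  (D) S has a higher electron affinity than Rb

(C)

The general trend: electron affinity increases across a period and decreases down a group.
(A) Br (period 4, group 17) vs Te (period 5, group 16): the stated order agrees with the simple trend.
(B) Cl (period 3, group 17) vs S (period 3, group 16): the stated order agrees with the simple trend.
(C) S (period 3, group 16) vs O (period 2, group 16): the stated order contradicts the simple trend.
(D) S (period 3, group 16) vs Rb (period 5, group 1): the stated order agrees with the simple trend.
The exception is (C): the compact 2p subshell of O repels the added electron more than S's larger 3p does.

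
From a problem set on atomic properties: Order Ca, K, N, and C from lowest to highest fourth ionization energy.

The fourth ionization energy removes an electron from the +3 ion. For each element: Ca³⁺ is already 1 electron into the core; K³⁺ is already 2 electrons into the core; N³⁺ still has 2 valence electrons; C³⁺ still has 1 valence electron.
Usually core removal costs more than valence removal, but here the competition is close: a tightly held n=2 valence electron can cost more to remove than an n=3 core electron, so the actual values have to decide it.
Valence configurations: N³⁺ [He]2s², C³⁺ [He]2s¹.
Approximate IE_4 values (kJ/mol): Ca 6491, K 5877, N 7475, C 6223.
So the fourth ionization energies run K < C < Ca < N.

K, C, Ca, N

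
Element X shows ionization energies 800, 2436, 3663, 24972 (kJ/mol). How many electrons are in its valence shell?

3

Look for the largest jump between consecutive ionization energies: IE4/IE3 ≈ 6.8, far larger than any earlier ratio.
That jump marks the point where a core electron is being removed. So the atom has 3 valence electrons.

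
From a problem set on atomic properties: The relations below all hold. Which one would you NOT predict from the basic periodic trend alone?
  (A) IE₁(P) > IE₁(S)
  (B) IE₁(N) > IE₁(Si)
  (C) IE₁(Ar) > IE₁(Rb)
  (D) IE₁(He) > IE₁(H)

(A)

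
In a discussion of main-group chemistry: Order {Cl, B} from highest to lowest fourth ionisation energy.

IE_4 is the cost of taking one more electron from the +3 cation: Cl³⁺ still has 4 valence electrons; B³⁺ is the bare [He] core.
Core electrons are held far more tightly than valence electrons, so B tops the IE_4 order.
Approximate IE_4 values (kJ/mol): Cl 5159, B 25026.
Hence IE_4: Cl < B.

B > Cl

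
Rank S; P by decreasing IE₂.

Consider each +1 ion: S⁺ still has 5 valence electrons; P⁺ still has 4 valence electrons.
All are still removing valence electrons, so compare the +1 ions as you would atoms: IE_2 generally rises across a period (higher Z_eff) and falls down a group (larger shell), subject to the usual subshell exceptions.
Valence configurations: S⁺ [Ne]3s²3p³, P⁺ [Ne]3s²3p².
The numbers (kJ/mol): S 2252, P 1907.
Hence IE_2: P < S.

S, P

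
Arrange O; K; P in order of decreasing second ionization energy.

After 1 electron has been removed, what remains? O⁺ still has 5 valence electrons; K⁺ is the bare [Ar] core; P⁺ still has 4 valence electrons.
Usually core removal costs more than valence removal, but here the competition is close: a tightly held n=2 valence electron can cost more to remove than an n=3 core electron, so the actual values have to decide it.
Valence configurations: O⁺ [He]2s²2p³, P⁺ [Ne]3s²3p².
Approximate IE_2 values (kJ/mol): O 3388, K 3052, P 1907.
Hence IE_2: P < K < O.

O, K, P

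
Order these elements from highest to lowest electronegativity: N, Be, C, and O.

O > N > C > Be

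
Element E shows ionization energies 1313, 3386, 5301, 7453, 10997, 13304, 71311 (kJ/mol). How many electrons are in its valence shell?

Look for the largest jump between consecutive ionization energies: IE7/IE6 ≈ 5.4, far larger than any earlier ratio.
That jump marks the point where a core electron is being removed. So the atom has 6 valence electrons.

6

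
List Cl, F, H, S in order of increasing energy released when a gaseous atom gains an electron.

H < S < F < Cl

Electron affinity generally becomes more exothermic across a period toward the halogens and less exothermic down a group.
Here both period and group differ, so the two effects have to be weighed against each other.
S > H: period and group pull opposite ways; the across-period shift dominates (200 vs 73 kJ/mol).
F > S: relative to S, both the across-period and down-group shifts push F's electron affinity up.
Cl > F: this pair runs against the simple trend — see the exception note.
Note the exception: Cl has a higher electron affinity than F, contrary to the simple trend — F's small 2p subshell makes the incoming electron feel strong e⁻–e⁻ repulsion, so Cl actually releases more energy on gaining an electron.
For reference (kJ/mol): H 73, F 328, S 200, Cl 349.
So from lowest to highest: H < S < F < Cl.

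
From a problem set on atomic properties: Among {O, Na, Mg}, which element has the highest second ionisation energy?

Na

The second ionization energy removes an electron from the +1 ion. For each element: O⁺ still has 5 valence electrons; Na⁺ is the bare [Ne] core; Mg⁺ still has 1 valence electron.
Core electrons are held far more tightly than valence electrons, so Na tops the IE_2 order.
Valence configurations: O⁺ [He]2s²2p³, Mg⁺ [Ne]3s¹.
Tabulated IE_2 (kJ/mol): O 3388, Na 4562, Mg 1451.
So the second ionization energies run Mg < O < Na.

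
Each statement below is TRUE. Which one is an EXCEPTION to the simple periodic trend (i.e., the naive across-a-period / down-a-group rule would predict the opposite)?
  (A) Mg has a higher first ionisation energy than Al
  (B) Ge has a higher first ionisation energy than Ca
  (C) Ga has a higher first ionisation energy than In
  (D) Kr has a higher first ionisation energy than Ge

(A)

The general trend: first ionisation energy increases across a period and decreases down a group.
(A) Mg (period 3, group 2) vs Al (period 3, group 13): the stated order contradicts the simple trend.
(B) Ge (period 4, group 14) vs Ca (period 4, group 2): the stated order agrees with the simple trend.
(C) Ga (period 4, group 13) vs In (period 5, group 13): the stated order agrees with the simple trend.
(D) Kr (period 4, group 18) vs Ge (period 4, group 14): the stated order agrees with the simple trend.
The exception is (A): Al's single 3p electron is easier to remove than one from Mg's filled 3s².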